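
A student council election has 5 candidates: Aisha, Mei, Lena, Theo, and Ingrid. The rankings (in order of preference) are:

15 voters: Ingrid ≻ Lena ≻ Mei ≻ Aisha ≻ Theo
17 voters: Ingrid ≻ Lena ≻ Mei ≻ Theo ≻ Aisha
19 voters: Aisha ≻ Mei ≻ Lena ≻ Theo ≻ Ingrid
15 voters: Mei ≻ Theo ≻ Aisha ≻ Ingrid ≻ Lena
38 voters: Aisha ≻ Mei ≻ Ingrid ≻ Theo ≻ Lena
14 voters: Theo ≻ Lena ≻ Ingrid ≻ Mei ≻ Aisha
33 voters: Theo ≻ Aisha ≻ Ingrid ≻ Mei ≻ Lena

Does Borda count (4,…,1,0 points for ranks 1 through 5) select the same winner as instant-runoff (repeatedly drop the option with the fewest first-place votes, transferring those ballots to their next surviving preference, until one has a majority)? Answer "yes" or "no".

Borda — scores: Aisha 372, Mei 342, Lena 176, Theo 307, Ingrid 313. Winner: Aisha.
Instant-runoff — R1 Aisha 57, Mei 15, Lena 0, Theo 47, Ingrid 32 (Lena out); R2 Aisha 57, Mei 15, Theo 47, Ingrid 32 (Mei out); R3 Aisha 57, Theo 62, Ingrid 32 (Ingrid out); R4 Aisha 72, Theo 79 (Theo winner). Winner: Theo.
The two methods disagree.

no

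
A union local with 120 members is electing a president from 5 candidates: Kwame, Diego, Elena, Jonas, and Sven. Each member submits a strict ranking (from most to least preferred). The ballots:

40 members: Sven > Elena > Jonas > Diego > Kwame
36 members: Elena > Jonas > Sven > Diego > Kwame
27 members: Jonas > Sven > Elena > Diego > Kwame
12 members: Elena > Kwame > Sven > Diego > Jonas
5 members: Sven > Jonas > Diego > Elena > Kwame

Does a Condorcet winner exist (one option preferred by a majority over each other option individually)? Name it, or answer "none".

none

Checking pairwise contests:
Diego beats Kwame 108–12.
Elena beats Diego 115–5.
Sven beats Elena 72–48.
Elena beats Jonas 88–32.
Jonas beats Sven 63–57.
Every option loses at least one head-to-head, so there is no Condorcet winner.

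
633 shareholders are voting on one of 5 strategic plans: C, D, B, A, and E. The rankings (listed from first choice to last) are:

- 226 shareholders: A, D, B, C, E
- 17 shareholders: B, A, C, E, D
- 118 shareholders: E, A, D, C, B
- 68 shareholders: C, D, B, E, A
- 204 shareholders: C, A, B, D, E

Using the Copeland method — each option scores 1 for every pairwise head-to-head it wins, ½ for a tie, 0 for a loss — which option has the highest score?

A

C: beats B and E; loses to D and A → score 2.
D: beats C, B, and E; loses to A → score 3.
B: beats E; loses to C, D, and A → score 1.
A: beats C, D, B, and E → score 4.
E: loses to C, D, B, and A → score 0.
A has the best pairwise record.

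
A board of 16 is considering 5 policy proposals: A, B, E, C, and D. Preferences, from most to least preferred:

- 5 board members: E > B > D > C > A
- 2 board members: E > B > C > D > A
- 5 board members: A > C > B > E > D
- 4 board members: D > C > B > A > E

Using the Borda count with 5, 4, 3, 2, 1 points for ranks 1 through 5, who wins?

A: 5·1 + 2·1 + 5·5 + 4·2 = 40
B: 5·4 + 2·4 + 5·3 + 4·3 = 55
E: 5·5 + 2·5 + 5·2 + 4·1 = 49
C: 5·2 + 2·3 + 5·4 + 4·4 = 52
D: 5·3 + 2·2 + 5·1 + 4·5 = 44
B has the highest Borda score (55).

B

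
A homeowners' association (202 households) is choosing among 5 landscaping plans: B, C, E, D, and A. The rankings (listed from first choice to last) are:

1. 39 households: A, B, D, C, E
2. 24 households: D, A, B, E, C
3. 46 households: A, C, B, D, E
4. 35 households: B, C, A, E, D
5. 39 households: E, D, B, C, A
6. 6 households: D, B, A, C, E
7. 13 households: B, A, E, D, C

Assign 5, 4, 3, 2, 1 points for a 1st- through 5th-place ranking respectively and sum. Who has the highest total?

B: 39·4 + 24·3 + 46·3 + 35·5 + 39·3 + 6·4 + 13·5 = 747
C: 39·2 + 24·1 + 46·4 + 35·4 + 39·2 + 6·2 + 13·1 = 529
E: 39·1 + 24·2 + 46·1 + 35·2 + 39·5 + 6·1 + 13·3 = 443
D: 39·3 + 24·5 + 46·2 + 35·1 + 39·4 + 6·5 + 13·2 = 576
A: 39·5 + 24·4 + 46·5 + 35·3 + 39·1 + 6·3 + 13·4 = 735
B has the highest Borda score (747).

B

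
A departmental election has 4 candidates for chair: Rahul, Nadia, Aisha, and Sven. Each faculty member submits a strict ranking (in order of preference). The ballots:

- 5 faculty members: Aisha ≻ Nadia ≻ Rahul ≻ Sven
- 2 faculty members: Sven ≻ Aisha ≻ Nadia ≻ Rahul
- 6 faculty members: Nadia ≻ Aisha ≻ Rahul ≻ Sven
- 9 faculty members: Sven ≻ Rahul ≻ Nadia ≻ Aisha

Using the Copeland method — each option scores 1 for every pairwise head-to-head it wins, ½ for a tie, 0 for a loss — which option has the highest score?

Nadia

Rahul: ties Sven; loses to Nadia and Aisha → score 0.5.
Nadia: beats Rahul and Aisha; ties Sven → score 2.5.
Aisha: beats Rahul; ties Sven; loses to Nadia → score 1.5.
Sven: ties Rahul, Nadia, and Aisha → score 1.5.
Nadia has the best pairwise record.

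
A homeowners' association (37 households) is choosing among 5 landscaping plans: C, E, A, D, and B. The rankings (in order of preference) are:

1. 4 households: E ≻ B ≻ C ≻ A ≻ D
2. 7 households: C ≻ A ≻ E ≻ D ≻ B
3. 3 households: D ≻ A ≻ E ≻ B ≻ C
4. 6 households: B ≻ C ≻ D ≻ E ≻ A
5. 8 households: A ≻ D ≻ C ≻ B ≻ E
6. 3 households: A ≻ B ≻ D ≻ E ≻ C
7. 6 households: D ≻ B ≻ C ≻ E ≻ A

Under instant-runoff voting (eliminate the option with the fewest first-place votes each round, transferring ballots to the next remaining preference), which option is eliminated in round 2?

Round 1: C 7, E 4, A 11, D 9, B 6. Eliminate E.
Round 2: C 7, A 11, D 9, B 10. Eliminate C.

C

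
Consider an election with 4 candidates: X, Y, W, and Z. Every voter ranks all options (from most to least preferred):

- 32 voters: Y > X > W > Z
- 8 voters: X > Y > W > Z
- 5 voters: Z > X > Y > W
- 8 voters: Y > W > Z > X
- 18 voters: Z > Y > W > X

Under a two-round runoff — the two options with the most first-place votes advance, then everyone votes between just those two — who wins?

Round 1 first-place votes: X 8, Y 40, W 0, Z 23.
Y and Z advance.
Runoff: Y is preferred to Z by 48 voters; Z by 23.
Y wins the runoff.

Y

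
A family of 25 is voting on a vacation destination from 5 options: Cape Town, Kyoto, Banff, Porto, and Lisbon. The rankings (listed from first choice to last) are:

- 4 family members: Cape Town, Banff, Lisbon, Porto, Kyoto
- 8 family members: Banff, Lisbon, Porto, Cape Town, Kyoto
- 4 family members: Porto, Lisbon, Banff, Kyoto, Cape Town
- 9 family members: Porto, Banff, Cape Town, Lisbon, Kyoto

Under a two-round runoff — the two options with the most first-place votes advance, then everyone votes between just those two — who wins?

Round 1 first-place votes: Cape Town 4, Kyoto 0, Banff 8, Porto 13, Lisbon 0.
Porto and Banff advance.
Runoff: Porto is preferred to Banff by 13 voters; Banff by 12.
Porto wins the runoff.

Porto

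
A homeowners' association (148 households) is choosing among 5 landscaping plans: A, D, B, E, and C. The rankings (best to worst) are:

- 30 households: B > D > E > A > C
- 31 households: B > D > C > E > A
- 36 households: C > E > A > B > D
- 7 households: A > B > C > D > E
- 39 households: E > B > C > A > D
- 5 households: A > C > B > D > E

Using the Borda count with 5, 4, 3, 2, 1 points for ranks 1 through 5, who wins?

A: 30·2 + 31·1 + 36·3 + 7·5 + 39·2 + 5·5 = 337
D: 30·4 + 31·4 + 36·1 + 7·2 + 39·1 + 5·2 = 343
B: 30·5 + 31·5 + 36·2 + 7·4 + 39·4 + 5·3 = 576
E: 30·3 + 31·2 + 36·4 + 7·1 + 39·5 + 5·1 = 503
C: 30·1 + 31·3 + 36·5 + 7·3 + 39·3 + 5·4 = 461
B has the highest Borda score (576).

B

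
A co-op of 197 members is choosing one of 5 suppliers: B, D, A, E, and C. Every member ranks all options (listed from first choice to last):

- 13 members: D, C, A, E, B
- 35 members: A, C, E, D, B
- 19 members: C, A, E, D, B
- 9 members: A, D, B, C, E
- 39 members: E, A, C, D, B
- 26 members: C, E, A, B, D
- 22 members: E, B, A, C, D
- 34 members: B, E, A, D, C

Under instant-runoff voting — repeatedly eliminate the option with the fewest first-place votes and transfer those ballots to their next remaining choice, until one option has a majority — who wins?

C

Round 1: B 34, D 13, A 44, E 61, C 45. Eliminate D.
Round 2: B 34, A 44, E 61, C 58. Eliminate B.
Round 3: A 44, E 95, C 58. Eliminate A.
Round 4: E 95, C 102. C has a majority.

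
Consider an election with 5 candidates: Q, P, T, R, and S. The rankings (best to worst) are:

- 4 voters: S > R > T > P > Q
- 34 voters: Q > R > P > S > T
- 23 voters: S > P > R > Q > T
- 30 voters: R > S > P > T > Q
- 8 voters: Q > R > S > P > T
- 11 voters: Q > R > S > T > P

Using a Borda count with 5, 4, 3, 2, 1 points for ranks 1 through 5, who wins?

R

Q: 4·1 + 34·5 + 23·2 + 30·1 + 8·5 + 11·5 = 345
P: 4·2 + 34·3 + 23·4 + 30·3 + 8·2 + 11·1 = 319
T: 4·3 + 34·1 + 23·1 + 30·2 + 8·1 + 11·2 = 159
R: 4·4 + 34·4 + 23·3 + 30·5 + 8·4 + 11·4 = 447
S: 4·5 + 34·2 + 23·5 + 30·4 + 8·3 + 11·3 = 380
R has the highest Borda score (447).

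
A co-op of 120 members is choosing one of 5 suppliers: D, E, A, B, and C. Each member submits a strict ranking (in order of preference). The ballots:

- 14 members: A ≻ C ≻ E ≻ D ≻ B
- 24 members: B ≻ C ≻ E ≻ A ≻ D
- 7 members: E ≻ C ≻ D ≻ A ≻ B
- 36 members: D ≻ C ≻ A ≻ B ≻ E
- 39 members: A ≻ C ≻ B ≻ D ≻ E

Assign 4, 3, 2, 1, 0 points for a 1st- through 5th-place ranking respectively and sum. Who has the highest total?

D: 14·1 + 24·0 + 7·2 + 36·4 + 39·1 = 211
E: 14·2 + 24·2 + 7·4 + 36·0 + 39·0 = 104
A: 14·4 + 24·1 + 7·1 + 36·2 + 39·4 = 315
B: 14·0 + 24·4 + 7·0 + 36·1 + 39·2 = 210
C: 14·3 + 24·3 + 7·3 + 36·3 + 39·3 = 360
C has the highest Borda score (360).

C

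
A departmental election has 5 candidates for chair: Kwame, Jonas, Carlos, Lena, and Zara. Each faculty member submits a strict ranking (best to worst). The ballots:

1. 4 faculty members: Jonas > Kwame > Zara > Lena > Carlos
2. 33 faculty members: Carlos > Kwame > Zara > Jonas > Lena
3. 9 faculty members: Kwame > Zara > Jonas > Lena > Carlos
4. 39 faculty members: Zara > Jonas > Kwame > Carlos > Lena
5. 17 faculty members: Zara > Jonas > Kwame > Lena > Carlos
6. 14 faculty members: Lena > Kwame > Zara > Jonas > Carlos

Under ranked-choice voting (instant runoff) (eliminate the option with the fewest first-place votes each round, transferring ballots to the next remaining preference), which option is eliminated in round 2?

Round 1: Kwame 9, Jonas 4, Carlos 33, Lena 14, Zara 56. Eliminate Jonas.
Round 2: Kwame 13, Carlos 33, Lena 14, Zara 56. Eliminate Kwame.

Kwame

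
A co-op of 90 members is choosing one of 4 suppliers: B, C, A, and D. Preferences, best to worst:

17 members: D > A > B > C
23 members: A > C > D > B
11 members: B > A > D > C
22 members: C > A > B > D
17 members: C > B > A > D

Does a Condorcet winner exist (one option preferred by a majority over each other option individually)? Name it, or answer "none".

A vs B: 62–28 for A.
A vs C: 51–39 for A.
A vs D: 73–17 for A.
A beats every other option head-to-head.

A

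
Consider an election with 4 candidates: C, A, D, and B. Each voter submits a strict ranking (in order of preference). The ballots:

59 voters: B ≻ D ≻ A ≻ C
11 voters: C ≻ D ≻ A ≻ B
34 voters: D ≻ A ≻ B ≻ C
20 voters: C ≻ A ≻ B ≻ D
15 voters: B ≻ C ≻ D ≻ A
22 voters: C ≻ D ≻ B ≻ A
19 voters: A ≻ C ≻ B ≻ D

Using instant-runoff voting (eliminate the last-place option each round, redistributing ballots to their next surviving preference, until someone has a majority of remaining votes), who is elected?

B

Round 1: C 53, A 19, D 34, B 74. Eliminate A.
Round 2: C 72, D 34, B 74. Eliminate D.
Round 3: C 72, B 108. B has a majority.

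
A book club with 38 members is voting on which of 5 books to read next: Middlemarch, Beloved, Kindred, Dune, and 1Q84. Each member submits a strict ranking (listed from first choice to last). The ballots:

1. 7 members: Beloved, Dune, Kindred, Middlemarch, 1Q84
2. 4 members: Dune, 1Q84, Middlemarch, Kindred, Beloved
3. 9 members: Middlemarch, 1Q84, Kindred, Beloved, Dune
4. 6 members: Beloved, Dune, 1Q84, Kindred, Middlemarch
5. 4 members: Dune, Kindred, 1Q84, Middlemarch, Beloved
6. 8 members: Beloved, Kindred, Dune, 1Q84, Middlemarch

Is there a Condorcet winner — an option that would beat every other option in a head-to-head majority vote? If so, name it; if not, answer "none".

Beloved vs Middlemarch: 21–17 for Beloved.
Beloved vs Kindred: 21–17 for Beloved.
Beloved vs Dune: 30–8 for Beloved.
Beloved vs 1Q84: 21–17 for Beloved.
Beloved beats every other option head-to-head.

Beloved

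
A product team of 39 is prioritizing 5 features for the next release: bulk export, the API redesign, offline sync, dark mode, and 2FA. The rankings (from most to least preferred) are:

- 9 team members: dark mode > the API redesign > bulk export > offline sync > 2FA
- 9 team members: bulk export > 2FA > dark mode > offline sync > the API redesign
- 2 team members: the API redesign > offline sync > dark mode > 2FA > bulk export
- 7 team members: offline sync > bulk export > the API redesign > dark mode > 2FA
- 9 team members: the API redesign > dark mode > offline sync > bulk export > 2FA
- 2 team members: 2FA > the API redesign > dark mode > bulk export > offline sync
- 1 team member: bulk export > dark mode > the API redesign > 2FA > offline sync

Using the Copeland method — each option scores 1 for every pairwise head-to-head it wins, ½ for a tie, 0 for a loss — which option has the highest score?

bulk export: beats offline sync and 2FA; loses to the API redesign and dark mode → score 2.
the API redesign: beats bulk export, offline sync, dark mode, and 2FA → score 4.
offline sync: beats 2FA; loses to bulk export, the API redesign, and dark mode → score 1.
dark mode: beats bulk export, offline sync, and 2FA; loses to the API redesign → score 3.
2FA: loses to bulk export, the API redesign, offline sync, and dark mode → score 0.
the API redesign has the best pairwise record.

the API redesign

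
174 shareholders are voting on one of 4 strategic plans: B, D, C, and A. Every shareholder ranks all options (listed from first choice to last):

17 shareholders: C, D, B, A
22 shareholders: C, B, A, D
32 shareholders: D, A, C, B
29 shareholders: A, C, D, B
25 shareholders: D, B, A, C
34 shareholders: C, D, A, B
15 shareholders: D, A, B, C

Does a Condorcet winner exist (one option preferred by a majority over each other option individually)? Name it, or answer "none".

Checking pairwise contests:
D beats B 152–22.
C beats D 102–72.
A beats C 101–73.
D beats A 123–51.
Every option loses at least one head-to-head, so there is no Condorcet winner.

none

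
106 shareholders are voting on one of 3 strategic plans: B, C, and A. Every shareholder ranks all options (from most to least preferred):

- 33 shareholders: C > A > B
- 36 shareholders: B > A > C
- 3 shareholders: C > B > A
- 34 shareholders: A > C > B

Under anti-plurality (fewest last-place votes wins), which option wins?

A

Last-place votes: B 67, C 36, A 3.
A is ranked last by the fewest voters, so A wins.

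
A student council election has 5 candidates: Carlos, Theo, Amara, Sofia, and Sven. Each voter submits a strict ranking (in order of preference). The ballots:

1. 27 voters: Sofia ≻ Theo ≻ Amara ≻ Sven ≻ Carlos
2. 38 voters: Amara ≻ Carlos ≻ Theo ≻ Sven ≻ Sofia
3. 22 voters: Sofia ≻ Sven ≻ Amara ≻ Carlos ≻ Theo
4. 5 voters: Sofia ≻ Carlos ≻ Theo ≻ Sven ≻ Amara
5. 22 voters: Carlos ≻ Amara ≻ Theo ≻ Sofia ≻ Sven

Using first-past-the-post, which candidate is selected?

First-place votes: Carlos 22, Theo 0, Amara 38, Sofia 54, Sven 0.
Sofia has the most first-place votes.

Sofia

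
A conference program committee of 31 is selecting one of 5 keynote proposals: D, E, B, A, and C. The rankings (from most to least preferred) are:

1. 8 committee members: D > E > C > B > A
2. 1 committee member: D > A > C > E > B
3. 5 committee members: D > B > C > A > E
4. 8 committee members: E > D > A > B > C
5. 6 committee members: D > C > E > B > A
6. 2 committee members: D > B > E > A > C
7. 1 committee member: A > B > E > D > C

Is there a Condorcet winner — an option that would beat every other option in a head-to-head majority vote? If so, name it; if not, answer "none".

D vs E: 22–9 for D.
D vs B: 30–1 for D.
D vs A: 30–1 for D.
D vs C: 31–0 for D.
D beats every other option head-to-head.

D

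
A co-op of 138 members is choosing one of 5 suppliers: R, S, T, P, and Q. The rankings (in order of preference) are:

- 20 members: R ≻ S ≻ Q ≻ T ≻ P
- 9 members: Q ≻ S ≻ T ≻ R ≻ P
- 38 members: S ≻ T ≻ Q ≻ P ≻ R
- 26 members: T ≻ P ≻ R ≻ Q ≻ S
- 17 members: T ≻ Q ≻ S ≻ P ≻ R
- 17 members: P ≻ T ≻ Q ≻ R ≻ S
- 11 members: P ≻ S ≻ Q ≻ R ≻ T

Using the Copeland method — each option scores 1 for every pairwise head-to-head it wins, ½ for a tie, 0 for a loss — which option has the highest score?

R: loses to S, T, P, and Q → score 0.
S: beats R, T, and P; ties Q → score 3.5.
T: beats R, P, and Q; loses to S → score 3.
P: beats R; loses to S, T, and Q → score 1.
Q: beats R and P; ties S; loses to T → score 2.5.
S has the best pairwise record.

S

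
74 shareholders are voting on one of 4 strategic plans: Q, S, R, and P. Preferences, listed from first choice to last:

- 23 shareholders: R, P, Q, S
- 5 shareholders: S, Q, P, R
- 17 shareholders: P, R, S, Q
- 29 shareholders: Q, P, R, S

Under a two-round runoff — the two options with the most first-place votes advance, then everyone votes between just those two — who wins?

R

Round 1 first-place votes: Q 29, S 5, R 23, P 17.
Q and R advance.
Runoff: Q is preferred to R by 34 voters; R by 40.
R wins the runoff.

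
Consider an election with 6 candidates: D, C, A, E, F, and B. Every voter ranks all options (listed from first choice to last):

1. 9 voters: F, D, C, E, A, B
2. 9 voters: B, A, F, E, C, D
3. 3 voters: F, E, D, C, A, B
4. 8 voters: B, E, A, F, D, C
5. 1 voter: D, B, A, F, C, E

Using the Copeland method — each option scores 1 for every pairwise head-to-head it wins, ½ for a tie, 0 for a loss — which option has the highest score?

B

D: beats C; loses to A, E, F, and B → score 1.
C: loses to D, A, E, F, and B → score 0.
A: beats D, C, and F; loses to E and B → score 3.
E: beats D, C, and A; loses to F and B → score 3.
F: beats D, C, and E; loses to A and B → score 3.
B: beats D, C, A, E, and F → score 5.
B has the best pairwise record.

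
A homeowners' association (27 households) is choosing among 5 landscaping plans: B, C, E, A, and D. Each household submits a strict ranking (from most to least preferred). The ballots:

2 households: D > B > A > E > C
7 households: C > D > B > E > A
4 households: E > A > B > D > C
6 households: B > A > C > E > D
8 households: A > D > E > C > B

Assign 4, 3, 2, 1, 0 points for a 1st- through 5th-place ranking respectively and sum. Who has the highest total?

B: 2·3 + 7·2 + 4·2 + 6·4 + 8·0 = 52
C: 2·0 + 7·4 + 4·0 + 6·2 + 8·1 = 48
E: 2·1 + 7·1 + 4·4 + 6·1 + 8·2 = 47
A: 2·2 + 7·0 + 4·3 + 6·3 + 8·4 = 66
D: 2·4 + 7·3 + 4·1 + 6·0 + 8·3 = 57
A has the highest Borda score (66).

A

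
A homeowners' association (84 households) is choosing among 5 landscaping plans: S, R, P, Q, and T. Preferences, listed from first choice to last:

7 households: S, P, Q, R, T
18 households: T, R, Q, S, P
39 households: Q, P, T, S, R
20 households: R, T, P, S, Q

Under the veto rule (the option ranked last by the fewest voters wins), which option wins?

Last-place votes: S 0, R 39, P 18, Q 20, T 7.
S is ranked last by the fewest voters, so S wins.

S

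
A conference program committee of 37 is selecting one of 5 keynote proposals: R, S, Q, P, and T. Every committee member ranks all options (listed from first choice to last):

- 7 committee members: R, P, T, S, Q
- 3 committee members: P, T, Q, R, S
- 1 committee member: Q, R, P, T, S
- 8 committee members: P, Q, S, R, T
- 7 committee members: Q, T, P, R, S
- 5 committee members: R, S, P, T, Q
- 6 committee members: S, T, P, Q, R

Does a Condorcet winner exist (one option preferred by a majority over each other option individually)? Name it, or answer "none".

P vs R: 24–13 for P.
P vs S: 26–11 for P.
P vs Q: 29–8 for P.
P vs T: 24–13 for P.
P beats every other option head-to-head.

P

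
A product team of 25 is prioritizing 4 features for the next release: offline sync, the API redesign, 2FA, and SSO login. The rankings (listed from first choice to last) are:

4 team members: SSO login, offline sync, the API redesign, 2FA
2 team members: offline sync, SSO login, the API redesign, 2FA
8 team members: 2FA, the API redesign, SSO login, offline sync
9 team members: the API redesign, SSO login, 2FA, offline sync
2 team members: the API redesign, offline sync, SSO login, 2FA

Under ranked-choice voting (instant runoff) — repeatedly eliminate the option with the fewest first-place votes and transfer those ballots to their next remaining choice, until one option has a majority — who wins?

Round 1: offline sync 2, the API redesign 11, 2FA 8, SSO login 4. Eliminate offline sync.
Round 2: the API redesign 11, 2FA 8, SSO login 6. Eliminate SSO login.
Round 3: the API redesign 17, 2FA 8. The API redesign has a majority.

the API redesign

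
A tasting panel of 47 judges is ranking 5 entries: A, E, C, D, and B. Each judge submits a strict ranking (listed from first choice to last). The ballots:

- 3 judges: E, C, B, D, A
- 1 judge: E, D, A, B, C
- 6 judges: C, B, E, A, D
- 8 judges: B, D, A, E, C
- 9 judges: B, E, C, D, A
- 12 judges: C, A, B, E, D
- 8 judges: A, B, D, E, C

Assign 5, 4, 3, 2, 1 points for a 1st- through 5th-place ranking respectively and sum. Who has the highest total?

A: 3·1 + 1·3 + 6·2 + 8·3 + 9·1 + 12·4 + 8·5 = 139
E: 3·5 + 1·5 + 6·3 + 8·2 + 9·4 + 12·2 + 8·2 = 130
C: 3·4 + 1·1 + 6·5 + 8·1 + 9·3 + 12·5 + 8·1 = 146
D: 3·2 + 1·4 + 6·1 + 8·4 + 9·2 + 12·1 + 8·3 = 102
B: 3·3 + 1·2 + 6·4 + 8·5 + 9·5 + 12·3 + 8·4 = 188
B has the highest Borda score (188).

B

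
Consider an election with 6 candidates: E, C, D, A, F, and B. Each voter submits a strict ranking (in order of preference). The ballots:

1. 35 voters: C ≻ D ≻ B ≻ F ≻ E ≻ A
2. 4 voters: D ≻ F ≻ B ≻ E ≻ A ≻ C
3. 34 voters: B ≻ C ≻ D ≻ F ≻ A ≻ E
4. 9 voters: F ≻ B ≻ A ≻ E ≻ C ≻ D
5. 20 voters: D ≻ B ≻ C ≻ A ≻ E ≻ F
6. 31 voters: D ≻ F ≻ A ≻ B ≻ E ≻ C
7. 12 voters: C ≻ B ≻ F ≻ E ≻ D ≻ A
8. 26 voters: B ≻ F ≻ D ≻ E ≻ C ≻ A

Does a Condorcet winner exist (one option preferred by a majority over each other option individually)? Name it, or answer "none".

none

Checking pairwise contests:
C beats E 101–70.
B beats C 124–47.
C beats D 90–81.
C beats A 127–44.
C beats F 101–70.
D beats B 90–81.
Every option loses at least one head-to-head, so there is no Condorcet winner.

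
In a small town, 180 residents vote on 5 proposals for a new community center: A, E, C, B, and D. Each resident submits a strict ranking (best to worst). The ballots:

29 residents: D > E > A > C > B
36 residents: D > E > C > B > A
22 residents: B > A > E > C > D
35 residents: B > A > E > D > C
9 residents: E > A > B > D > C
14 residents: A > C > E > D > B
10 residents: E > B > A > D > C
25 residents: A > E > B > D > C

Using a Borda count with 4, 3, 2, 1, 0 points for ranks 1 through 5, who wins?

E

A: 29·2 + 36·0 + 22·3 + 35·3 + 9·3 + 14·4 + 10·2 + 25·4 = 432
E: 29·3 + 36·3 + 22·2 + 35·2 + 9·4 + 14·2 + 10·4 + 25·3 = 488
C: 29·1 + 36·2 + 22·1 + 35·0 + 9·0 + 14·3 + 10·0 + 25·0 = 165
B: 29·0 + 36·1 + 22·4 + 35·4 + 9·2 + 14·0 + 10·3 + 25·2 = 362
D: 29·4 + 36·4 + 22·0 + 35·1 + 9·1 + 14·1 + 10·1 + 25·1 = 353
E has the highest Borda score (488).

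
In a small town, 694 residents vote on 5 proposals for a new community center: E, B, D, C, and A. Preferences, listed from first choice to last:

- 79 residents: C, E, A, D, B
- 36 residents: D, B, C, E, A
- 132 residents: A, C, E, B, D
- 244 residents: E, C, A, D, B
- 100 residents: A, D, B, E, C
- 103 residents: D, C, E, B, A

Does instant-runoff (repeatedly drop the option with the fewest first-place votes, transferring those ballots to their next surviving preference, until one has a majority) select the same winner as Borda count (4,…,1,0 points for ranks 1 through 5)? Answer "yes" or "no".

no

Instant-runoff — R1 E 244, B 0, D 139, C 79, A 232 (B out); R2 E 244, D 139, C 79, A 232 (C out); R3 E 323, D 139, A 232 (D out); R4 E 462, A 232 (E winner). Winner: E.
Borda — scores: E 1819, B 543, D 1179, C 1825, A 1574. Winner: C.
The two methods disagree.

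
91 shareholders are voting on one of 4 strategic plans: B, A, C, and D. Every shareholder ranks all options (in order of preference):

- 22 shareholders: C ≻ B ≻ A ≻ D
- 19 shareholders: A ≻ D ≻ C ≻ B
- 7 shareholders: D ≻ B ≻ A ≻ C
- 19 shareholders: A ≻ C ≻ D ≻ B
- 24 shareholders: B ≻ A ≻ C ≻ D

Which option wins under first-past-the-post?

First-place votes: B 24, A 38, C 22, D 7.
A has the most first-place votes.

A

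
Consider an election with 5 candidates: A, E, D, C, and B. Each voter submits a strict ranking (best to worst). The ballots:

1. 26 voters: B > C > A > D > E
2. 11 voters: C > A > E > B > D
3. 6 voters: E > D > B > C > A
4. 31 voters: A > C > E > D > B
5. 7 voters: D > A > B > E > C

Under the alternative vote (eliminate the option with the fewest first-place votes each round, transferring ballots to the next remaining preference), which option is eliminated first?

E

Round 1: A 31, E 6, D 7, C 11, B 26. Eliminate E.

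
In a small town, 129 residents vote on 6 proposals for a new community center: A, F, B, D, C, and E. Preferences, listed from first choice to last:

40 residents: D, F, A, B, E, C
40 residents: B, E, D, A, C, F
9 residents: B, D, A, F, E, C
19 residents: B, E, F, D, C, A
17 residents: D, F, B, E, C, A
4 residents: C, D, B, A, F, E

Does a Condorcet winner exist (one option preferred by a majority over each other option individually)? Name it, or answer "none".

B

B vs A: 89–40 for B.
B vs F: 72–57 for B.
B vs D: 68–61 for B.
B vs C: 125–4 for B.
B vs E: 129–0 for B.
B beats every other option head-to-head.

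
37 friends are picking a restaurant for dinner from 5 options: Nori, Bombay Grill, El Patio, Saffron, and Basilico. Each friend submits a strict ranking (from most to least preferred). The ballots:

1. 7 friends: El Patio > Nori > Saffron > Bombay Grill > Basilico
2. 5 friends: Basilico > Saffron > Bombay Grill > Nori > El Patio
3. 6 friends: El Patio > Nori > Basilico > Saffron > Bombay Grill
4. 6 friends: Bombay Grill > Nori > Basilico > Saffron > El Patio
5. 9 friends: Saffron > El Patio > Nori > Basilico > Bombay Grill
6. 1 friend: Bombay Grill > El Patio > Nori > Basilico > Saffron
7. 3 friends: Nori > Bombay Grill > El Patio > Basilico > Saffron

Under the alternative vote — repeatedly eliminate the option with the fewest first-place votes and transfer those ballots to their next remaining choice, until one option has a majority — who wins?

Round 1: Nori 3, Bombay Grill 7, El Patio 13, Saffron 9, Basilico 5. Eliminate Nori.
Round 2: Bombay Grill 10, El Patio 13, Saffron 9, Basilico 5. Eliminate Basilico.
Round 3: Bombay Grill 10, El Patio 13, Saffron 14. Eliminate Bombay Grill.
Round 4: El Patio 17, Saffron 20. Saffron has a majority.

Saffron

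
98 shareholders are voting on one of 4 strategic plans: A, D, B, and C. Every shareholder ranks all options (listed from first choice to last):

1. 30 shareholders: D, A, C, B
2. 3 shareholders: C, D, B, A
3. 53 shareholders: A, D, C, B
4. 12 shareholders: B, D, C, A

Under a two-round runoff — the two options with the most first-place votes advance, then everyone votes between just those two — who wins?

A

Round 1 first-place votes: A 53, D 30, B 12, C 3.
A and D advance.
Runoff: A is preferred to D by 53 voters; D by 45.
A wins the runoff.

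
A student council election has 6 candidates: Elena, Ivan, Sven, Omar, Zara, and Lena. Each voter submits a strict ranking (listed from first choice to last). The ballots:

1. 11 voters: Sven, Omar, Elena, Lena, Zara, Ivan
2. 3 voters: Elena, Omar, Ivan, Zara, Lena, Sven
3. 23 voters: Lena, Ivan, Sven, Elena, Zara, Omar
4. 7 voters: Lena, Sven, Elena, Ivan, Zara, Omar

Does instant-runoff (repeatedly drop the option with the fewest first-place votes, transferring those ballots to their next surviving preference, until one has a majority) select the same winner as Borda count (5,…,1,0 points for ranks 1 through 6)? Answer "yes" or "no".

Instant-runoff — R1 Elena 3, Ivan 0, Sven 11, Omar 0, Zara 0, Lena 30 (Lena winner). Winner: Lena.
Borda — scores: Elena 115, Ivan 115, Sven 152, Omar 56, Zara 47, Lena 175. Winner: Lena.
The two methods agree.

yes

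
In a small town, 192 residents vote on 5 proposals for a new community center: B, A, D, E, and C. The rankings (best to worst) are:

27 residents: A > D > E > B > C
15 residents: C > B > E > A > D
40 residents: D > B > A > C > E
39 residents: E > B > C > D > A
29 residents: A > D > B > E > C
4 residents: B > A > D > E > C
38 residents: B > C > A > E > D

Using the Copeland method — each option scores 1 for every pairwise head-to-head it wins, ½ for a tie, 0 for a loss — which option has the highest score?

B

B: beats A, E, and C; ties D → score 3.5.
A: beats D, E, and C; loses to B → score 3.
D: beats E and C; ties B; loses to A → score 2.5.
E: beats C; loses to B, A, and D → score 1.
C: loses to B, A, D, and E → score 0.
B has the best pairwise record.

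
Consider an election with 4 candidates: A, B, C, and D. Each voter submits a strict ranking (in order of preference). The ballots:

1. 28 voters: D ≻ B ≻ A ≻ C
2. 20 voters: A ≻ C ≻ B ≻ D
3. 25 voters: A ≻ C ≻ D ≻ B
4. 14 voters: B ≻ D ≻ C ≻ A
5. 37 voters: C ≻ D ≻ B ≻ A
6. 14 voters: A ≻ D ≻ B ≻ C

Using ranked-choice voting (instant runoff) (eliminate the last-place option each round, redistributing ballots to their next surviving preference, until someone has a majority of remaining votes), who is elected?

Round 1: A 59, B 14, C 37, D 28. Eliminate B.
Round 2: A 59, C 37, D 42. Eliminate C.
Round 3: A 59, D 79. D has a majority.

D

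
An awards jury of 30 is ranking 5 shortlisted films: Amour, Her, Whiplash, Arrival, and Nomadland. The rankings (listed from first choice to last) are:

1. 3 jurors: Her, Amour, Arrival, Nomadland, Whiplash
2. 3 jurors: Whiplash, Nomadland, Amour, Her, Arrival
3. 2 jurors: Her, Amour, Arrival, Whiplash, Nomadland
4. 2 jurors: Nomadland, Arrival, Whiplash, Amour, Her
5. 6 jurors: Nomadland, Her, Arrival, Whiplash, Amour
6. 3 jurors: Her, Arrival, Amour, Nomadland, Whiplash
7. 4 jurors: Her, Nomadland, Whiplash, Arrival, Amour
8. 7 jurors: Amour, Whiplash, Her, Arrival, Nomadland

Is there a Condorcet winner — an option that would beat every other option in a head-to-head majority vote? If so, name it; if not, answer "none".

Her

Her vs Amour: 18–12 for Her.
Her vs Whiplash: 18–12 for Her.
Her vs Arrival: 28–2 for Her.
Her vs Nomadland: 19–11 for Her.
Her beats every other option head-to-head.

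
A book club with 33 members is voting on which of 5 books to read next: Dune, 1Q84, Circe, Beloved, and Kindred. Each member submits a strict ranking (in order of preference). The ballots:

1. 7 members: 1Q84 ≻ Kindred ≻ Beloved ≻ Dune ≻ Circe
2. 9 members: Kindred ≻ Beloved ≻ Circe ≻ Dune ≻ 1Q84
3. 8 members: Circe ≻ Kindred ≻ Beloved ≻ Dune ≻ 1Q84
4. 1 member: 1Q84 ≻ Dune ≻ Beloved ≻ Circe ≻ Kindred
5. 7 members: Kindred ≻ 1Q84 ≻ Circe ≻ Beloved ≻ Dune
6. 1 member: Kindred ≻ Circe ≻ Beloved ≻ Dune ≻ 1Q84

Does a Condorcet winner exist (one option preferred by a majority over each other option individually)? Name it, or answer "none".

Kindred

Kindred vs Dune: 32–1 for Kindred.
Kindred vs 1Q84: 25–8 for Kindred.
Kindred vs Circe: 24–9 for Kindred.
Kindred vs Beloved: 32–1 for Kindred.
Kindred beats every other option head-to-head.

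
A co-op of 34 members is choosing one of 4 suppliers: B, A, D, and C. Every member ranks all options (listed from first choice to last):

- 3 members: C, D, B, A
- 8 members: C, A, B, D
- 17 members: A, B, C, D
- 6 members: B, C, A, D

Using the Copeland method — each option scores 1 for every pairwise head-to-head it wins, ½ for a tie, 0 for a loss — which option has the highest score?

B: beats D and C; loses to A → score 2.
A: beats B and D; ties C → score 2.5.
D: loses to B, A, and C → score 0.
C: beats D; ties A; loses to B → score 1.5.
A has the best pairwise record.

A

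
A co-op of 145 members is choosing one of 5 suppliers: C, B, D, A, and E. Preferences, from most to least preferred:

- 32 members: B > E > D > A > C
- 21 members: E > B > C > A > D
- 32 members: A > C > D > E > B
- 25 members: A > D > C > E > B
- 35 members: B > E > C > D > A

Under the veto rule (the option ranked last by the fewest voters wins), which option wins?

Last-place votes: C 32, B 57, D 21, A 35, E 0.
E is ranked last by the fewest voters, so E wins.

E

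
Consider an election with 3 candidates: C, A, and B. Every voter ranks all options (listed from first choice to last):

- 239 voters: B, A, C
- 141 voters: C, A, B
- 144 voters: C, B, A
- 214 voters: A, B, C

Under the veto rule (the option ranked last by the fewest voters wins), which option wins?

Last-place votes: C 453, A 144, B 141.
B is ranked last by the fewest voters, so B wins.

B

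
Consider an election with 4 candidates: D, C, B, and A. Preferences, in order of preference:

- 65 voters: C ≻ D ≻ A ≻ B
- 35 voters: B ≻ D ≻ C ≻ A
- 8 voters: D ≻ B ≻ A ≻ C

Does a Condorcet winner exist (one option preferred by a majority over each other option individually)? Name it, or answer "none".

C

C vs D: 65–43 for C.
C vs B: 65–43 for C.
C vs A: 100–8 for C.
C beats every other option head-to-head.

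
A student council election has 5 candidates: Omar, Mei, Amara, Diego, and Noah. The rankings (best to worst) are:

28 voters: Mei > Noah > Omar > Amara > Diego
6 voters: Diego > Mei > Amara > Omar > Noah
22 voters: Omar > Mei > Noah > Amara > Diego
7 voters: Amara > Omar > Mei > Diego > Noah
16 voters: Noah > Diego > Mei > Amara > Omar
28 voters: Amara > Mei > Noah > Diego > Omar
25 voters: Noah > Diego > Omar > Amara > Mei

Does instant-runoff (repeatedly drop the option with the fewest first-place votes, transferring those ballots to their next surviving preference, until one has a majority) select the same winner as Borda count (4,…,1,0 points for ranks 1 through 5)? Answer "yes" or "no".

no

Instant-runoff — R1 Omar 22, Mei 28, Amara 35, Diego 6, Noah 41 (Diego out); R2 Omar 22, Mei 34, Amara 35, Noah 41 (Omar out); R3 Mei 56, Amara 35, Noah 41 (Amara out); R4 Mei 91, Noah 41 (Mei winner). Winner: Mei.
Borda — scores: Omar 221, Mei 326, Amara 243, Diego 182, Noah 348. Winner: Noah.
The two methods disagree.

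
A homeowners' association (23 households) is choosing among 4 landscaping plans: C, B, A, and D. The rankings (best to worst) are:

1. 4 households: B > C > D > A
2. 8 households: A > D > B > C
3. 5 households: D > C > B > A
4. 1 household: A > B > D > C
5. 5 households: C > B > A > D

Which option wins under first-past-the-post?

A

First-place votes: C 5, B 4, A 9, D 5.
A has the most first-place votes.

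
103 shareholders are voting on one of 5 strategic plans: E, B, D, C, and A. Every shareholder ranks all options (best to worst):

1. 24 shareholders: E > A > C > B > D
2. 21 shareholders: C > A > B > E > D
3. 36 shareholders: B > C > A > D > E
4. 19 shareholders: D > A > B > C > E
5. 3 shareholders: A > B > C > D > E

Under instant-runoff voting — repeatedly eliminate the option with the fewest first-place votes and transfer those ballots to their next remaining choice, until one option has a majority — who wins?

Round 1: E 24, B 36, D 19, C 21, A 3. Eliminate A.
Round 2: E 24, B 39, D 19, C 21. Eliminate D.
Round 3: E 24, B 58, C 21. B has a majority.

B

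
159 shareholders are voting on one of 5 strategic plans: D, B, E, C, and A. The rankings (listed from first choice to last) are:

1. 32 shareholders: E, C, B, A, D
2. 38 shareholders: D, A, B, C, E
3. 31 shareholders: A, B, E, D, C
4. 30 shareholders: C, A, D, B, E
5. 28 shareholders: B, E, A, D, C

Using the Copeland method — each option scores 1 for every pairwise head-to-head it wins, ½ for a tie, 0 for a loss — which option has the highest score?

D: beats C; loses to B, E, and A → score 1.
B: beats D, E, and C; loses to A → score 3.
E: beats D and C; loses to B and A → score 2.
C: loses to D, B, E, and A → score 0.
A: beats D, B, E, and C → score 4.
A has the best pairwise record.

A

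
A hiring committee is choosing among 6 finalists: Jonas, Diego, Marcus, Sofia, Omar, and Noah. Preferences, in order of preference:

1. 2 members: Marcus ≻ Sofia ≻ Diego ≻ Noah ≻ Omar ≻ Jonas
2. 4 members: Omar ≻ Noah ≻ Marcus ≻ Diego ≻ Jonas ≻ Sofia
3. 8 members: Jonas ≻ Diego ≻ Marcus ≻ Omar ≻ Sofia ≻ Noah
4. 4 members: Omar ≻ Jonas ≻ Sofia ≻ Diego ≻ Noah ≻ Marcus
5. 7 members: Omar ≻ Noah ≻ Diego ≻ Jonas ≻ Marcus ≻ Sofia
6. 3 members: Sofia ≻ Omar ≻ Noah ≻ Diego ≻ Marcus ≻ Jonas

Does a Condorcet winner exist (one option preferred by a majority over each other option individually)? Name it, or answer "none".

Omar

Omar vs Jonas: 20–8 for Omar.
Omar vs Diego: 18–10 for Omar.
Omar vs Marcus: 18–10 for Omar.
Omar vs Sofia: 23–5 for Omar.
Omar vs Noah: 26–2 for Omar.
Omar beats every other option head-to-head.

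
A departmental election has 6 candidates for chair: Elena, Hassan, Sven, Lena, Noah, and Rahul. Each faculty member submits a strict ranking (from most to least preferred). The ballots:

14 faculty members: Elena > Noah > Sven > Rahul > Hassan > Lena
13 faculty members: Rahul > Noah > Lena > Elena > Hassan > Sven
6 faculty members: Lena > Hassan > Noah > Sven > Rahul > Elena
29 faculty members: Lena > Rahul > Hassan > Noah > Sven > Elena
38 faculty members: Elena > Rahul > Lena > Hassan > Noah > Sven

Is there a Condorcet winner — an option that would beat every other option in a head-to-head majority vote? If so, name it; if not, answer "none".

Elena vs Hassan: 65–35 for Elena.
Elena vs Sven: 65–35 for Elena.
Elena vs Lena: 52–48 for Elena.
Elena vs Noah: 52–48 for Elena.
Elena vs Rahul: 52–48 for Elena.
Elena beats every other option head-to-head.

Elena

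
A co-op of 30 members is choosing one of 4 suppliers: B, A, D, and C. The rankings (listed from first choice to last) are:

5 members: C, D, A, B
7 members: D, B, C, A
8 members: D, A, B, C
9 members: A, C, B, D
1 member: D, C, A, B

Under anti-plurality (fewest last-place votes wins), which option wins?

Last-place votes: B 6, A 7, D 9, C 8.
B is ranked last by the fewest voters, so B wins.

B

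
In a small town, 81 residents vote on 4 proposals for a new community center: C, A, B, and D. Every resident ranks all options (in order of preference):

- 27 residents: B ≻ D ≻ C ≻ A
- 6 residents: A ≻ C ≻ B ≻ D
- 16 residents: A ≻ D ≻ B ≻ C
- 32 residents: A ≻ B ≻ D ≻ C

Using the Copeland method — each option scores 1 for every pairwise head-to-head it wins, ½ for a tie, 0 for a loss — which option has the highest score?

A

C: loses to A, B, and D → score 0.
A: beats C, B, and D → score 3.
B: beats C and D; loses to A → score 2.
D: beats C; loses to A and B → score 1.
A has the best pairwise record.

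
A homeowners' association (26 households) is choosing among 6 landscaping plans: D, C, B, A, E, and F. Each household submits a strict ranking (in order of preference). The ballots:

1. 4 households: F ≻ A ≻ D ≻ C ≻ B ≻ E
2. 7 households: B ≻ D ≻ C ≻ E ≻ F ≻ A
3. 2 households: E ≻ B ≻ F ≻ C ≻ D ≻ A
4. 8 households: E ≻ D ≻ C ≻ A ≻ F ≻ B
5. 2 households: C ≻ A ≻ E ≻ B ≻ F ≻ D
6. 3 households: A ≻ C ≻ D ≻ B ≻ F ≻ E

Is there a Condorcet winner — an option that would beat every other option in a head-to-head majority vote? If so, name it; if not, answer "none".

D vs C: 19–7 for D.
D vs B: 15–11 for D.
D vs A: 17–9 for D.
D vs E: 14–12 for D.
D vs F: 18–8 for D.
D beats every other option head-to-head.

D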